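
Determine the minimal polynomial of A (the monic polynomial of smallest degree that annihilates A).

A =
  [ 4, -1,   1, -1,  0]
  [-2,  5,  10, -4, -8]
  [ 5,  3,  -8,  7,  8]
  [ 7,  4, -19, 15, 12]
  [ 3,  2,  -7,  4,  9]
x^3 - 15*x^2 + 75*x - 125

The characteristic polynomial is χ_A(x) = (x - 5)^5, so the eigenvalues are known. The minimal polynomial is
  m_A(x) = Π_λ (x − λ)^{k_λ}
where k_λ is the size of the *largest* Jordan block for λ (equivalently, the smallest k with (A − λI)^k v = 0 for every generalised eigenvector v of λ).

  λ = 5: largest Jordan block has size 3, contributing (x − 5)^3

So m_A(x) = (x - 5)^3 = x^3 - 15*x^2 + 75*x - 125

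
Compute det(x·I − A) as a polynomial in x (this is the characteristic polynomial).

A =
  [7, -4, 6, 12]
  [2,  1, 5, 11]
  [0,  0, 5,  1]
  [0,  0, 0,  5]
x^4 - 18*x^3 + 120*x^2 - 350*x + 375

Expanding det(x·I − A) (e.g. by cofactor expansion or by noting that A is similar to its Jordan form J, which has the same characteristic polynomial as A) gives
  χ_A(x) = x^4 - 18*x^3 + 120*x^2 - 350*x + 375
which factors as (x - 5)^3*(x - 3). The eigenvalues (with algebraic multiplicities) are λ = 3 with multiplicity 1, λ = 5 with multiplicity 3.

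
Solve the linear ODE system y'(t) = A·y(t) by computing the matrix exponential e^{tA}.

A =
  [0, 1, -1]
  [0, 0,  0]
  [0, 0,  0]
e^{tA} =
  [1, t, -t]
  [0, 1, 0]
  [0, 0, 1]

Strategy: write A = P · J · P⁻¹ where J is a Jordan canonical form, so e^{tA} = P · e^{tJ} · P⁻¹, and e^{tJ} can be computed block-by-block.

A has Jordan form
J =
  [0, 1, 0]
  [0, 0, 0]
  [0, 0, 0]
(up to reordering of blocks).

Per-block formulas:
  For a 1×1 block at λ = 0: exp(t · [0]) = [e^(0t)].
  For a 2×2 Jordan block J_2(0): exp(t · J_2(0)) = e^(0t)·(I + t·N), where N is the 2×2 nilpotent shift.

After assembling e^{tJ} and conjugating by P, we get:

e^{tA} =
  [1, t, -t]
  [0, 1, 0]
  [0, 0, 1]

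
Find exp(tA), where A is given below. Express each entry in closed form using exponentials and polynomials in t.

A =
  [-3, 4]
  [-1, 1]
e^{tA} =
  [-2*t*exp(-t) + exp(-t), 4*t*exp(-t)]
  [-t*exp(-t), 2*t*exp(-t) + exp(-t)]

Strategy: write A = P · J · P⁻¹ where J is a Jordan canonical form, so e^{tA} = P · e^{tJ} · P⁻¹, and e^{tJ} can be computed block-by-block.

A has Jordan form
J =
  [-1,  1]
  [ 0, -1]
(up to reordering of blocks).

Per-block formulas:
  For a 2×2 Jordan block J_2(-1): exp(t · J_2(-1)) = e^(-1t)·(I + t·N), where N is the 2×2 nilpotent shift.

After assembling e^{tJ} and conjugating by P, we get:

e^{tA} =
  [-2*t*exp(-t) + exp(-t), 4*t*exp(-t)]
  [-t*exp(-t), 2*t*exp(-t) + exp(-t)]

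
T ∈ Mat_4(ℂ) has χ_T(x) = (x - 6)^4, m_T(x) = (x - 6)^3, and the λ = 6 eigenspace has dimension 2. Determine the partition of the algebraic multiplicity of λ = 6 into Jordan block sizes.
Block sizes for λ = 6: [3, 1]

Step 1 — from the characteristic polynomial, algebraic multiplicity of λ = 6 is 4. From dim ker(T − (6)·I) = 2, there are exactly 2 Jordan blocks for λ = 6.
Step 2 — from the minimal polynomial, the factor (x − 6)^3 tells us the largest block for λ = 6 has size 3.
Step 3 — with total size 4, 2 blocks, and largest block 3, the block sizes (in nonincreasing order) are [3, 1].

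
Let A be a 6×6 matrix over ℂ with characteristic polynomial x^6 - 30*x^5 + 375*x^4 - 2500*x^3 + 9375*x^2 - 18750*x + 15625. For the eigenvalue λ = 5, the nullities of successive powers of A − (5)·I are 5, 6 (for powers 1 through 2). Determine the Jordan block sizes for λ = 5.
Block sizes for λ = 5: [2, 1, 1, 1, 1]

From the dimensions of kernels of powers, the number of Jordan blocks of size at least j is d_j − d_{j−1} where d_j = dim ker(N^j) (with d_0 = 0). Computing the differences gives [5, 1].
The number of blocks of size exactly k is (#blocks of size ≥ k) − (#blocks of size ≥ k + 1), so the partition is: 4 block(s) of size 1, 1 block(s) of size 2.
In nonincreasing order the block sizes are [2, 1, 1, 1, 1].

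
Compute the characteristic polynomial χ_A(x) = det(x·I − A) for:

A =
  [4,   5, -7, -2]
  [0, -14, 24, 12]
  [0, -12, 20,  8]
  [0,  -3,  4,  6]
x^4 - 16*x^3 + 96*x^2 - 256*x + 256

Expanding det(x·I − A) (e.g. by cofactor expansion or by noting that A is similar to its Jordan form J, which has the same characteristic polynomial as A) gives
  χ_A(x) = x^4 - 16*x^3 + 96*x^2 - 256*x + 256
which factors as (x - 4)^4. The eigenvalues (with algebraic multiplicities) are λ = 4 with multiplicity 4.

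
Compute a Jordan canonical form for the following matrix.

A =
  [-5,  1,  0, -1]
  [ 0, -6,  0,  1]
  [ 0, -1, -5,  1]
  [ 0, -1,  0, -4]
J_2(-5) ⊕ J_1(-5) ⊕ J_1(-5)

The characteristic polynomial is
  det(x·I − A) = x^4 + 20*x^3 + 150*x^2 + 500*x + 625 = (x + 5)^4

Eigenvalues and multiplicities (the geometric multiplicity of λ is n − rank(A − λI), which equals the number of Jordan blocks for λ):
  λ = -5: algebraic multiplicity = 4, geometric multiplicity = 3

Determining the block sizes for each eigenvalue:
  λ = -5: 3 blocks summing to 4 forces exactly one block of size 2 and the rest size 1 → block sizes [2, 1, 1]

Assembling the blocks gives a Jordan form
J =
  [-5,  1,  0,  0]
  [ 0, -5,  0,  0]
  [ 0,  0, -5,  0]
  [ 0,  0,  0, -5]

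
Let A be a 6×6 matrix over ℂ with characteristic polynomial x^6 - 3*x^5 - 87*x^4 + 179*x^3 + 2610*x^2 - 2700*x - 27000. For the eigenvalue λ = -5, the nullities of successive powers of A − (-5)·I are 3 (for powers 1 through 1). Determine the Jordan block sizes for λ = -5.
Block sizes for λ = -5: [1, 1, 1]

From the dimensions of kernels of powers, the number of Jordan blocks of size at least j is d_j − d_{j−1} where d_j = dim ker(N^j) (with d_0 = 0). Computing the differences gives [3].
The number of blocks of size exactly k is (#blocks of size ≥ k) − (#blocks of size ≥ k + 1), so the partition is: 3 block(s) of size 1.
In nonincreasing order the block sizes are [1, 1, 1].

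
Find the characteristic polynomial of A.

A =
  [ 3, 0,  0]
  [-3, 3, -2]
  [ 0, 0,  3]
x^3 - 9*x^2 + 27*x - 27

Expanding det(x·I − A) (e.g. by cofactor expansion or by noting that A is similar to its Jordan form J, which has the same characteristic polynomial as A) gives
  χ_A(x) = x^3 - 9*x^2 + 27*x - 27
which factors as (x - 3)^3. The eigenvalues (with algebraic multiplicities) are λ = 3 with multiplicity 3.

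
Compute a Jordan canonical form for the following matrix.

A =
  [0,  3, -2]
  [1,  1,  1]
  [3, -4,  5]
J_3(2)

The characteristic polynomial is
  det(x·I − A) = x^3 - 6*x^2 + 12*x - 8 = (x - 2)^3

Eigenvalues and multiplicities (the geometric multiplicity of λ is n − rank(A − λI), which equals the number of Jordan blocks for λ):
  λ = 2: algebraic multiplicity = 3, geometric multiplicity = 1

Determining the block sizes for each eigenvalue:
  λ = 2: one block (gm = 1), so the single block has size am = 3 → block sizes [3]

Assembling the blocks gives a Jordan form
J =
  [2, 1, 0]
  [0, 2, 1]
  [0, 0, 2]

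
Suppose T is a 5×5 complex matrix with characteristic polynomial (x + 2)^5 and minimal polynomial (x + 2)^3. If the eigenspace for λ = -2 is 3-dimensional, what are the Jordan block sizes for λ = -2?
Block sizes for λ = -2: [3, 1, 1]

Step 1 — from the characteristic polynomial, algebraic multiplicity of λ = -2 is 5. From dim ker(T − (-2)·I) = 3, there are exactly 3 Jordan blocks for λ = -2.
Step 2 — from the minimal polynomial, the factor (x + 2)^3 tells us the largest block for λ = -2 has size 3.
Step 3 — with total size 5, 3 blocks, and largest block 3, the block sizes (in nonincreasing order) are [3, 1, 1].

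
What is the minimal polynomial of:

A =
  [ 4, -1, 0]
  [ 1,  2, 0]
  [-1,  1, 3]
x^2 - 6*x + 9

The characteristic polynomial is χ_A(x) = (x - 3)^3, so the eigenvalues are known. The minimal polynomial is
  m_A(x) = Π_λ (x − λ)^{k_λ}
where k_λ is the size of the *largest* Jordan block for λ (equivalently, the smallest k with (A − λI)^k v = 0 for every generalised eigenvector v of λ).

  λ = 3: largest Jordan block has size 2, contributing (x − 3)^2

So m_A(x) = (x - 3)^2 = x^2 - 6*x + 9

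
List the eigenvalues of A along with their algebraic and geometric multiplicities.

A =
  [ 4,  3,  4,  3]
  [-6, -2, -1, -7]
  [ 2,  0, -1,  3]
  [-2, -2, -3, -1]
λ = 0: alg = 4, geom = 2

Step 1 — factor the characteristic polynomial to read off the algebraic multiplicities:
  χ_A(x) = x^4

Step 2 — compute geometric multiplicities via the rank-nullity identity g(λ) = n − rank(A − λI):
  rank(A − (0)·I) = 2, so dim ker(A − (0)·I) = n − 2 = 2

Summary:
  λ = 0: algebraic multiplicity = 4, geometric multiplicity = 2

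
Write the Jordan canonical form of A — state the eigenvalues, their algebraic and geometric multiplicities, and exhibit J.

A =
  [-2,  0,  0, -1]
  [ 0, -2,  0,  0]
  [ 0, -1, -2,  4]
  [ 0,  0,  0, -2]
J_2(-2) ⊕ J_2(-2)

The characteristic polynomial is
  det(x·I − A) = x^4 + 8*x^3 + 24*x^2 + 32*x + 16 = (x + 2)^4

Eigenvalues and multiplicities (the geometric multiplicity of λ is n − rank(A − λI), which equals the number of Jordan blocks for λ):
  λ = -2: algebraic multiplicity = 4, geometric multiplicity = 2

Determining the block sizes for each eigenvalue:
  λ = -2: with am = 4 and gm = 2, the partition is not yet determined (e.g. several partitions of 4 into 2 parts exist). Let N = A − (-2)·I. Computing rank(N^1) = 2, rank(N^2) = 0; the number of blocks of size ≥ j is rank(N^{j−1}) − rank(N^j), giving [2, 2]. So we have 2 block(s) of size 2 → block sizes [2, 2]

Assembling the blocks gives a Jordan form
J =
  [-2,  1,  0,  0]
  [ 0, -2,  0,  0]
  [ 0,  0, -2,  1]
  [ 0,  0,  0, -2]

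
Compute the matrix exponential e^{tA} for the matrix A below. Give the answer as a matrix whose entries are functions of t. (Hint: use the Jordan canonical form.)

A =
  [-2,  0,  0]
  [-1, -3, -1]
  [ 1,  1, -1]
e^{tA} =
  [exp(-2*t), 0, 0]
  [-t*exp(-2*t), -t*exp(-2*t) + exp(-2*t), -t*exp(-2*t)]
  [t*exp(-2*t), t*exp(-2*t), t*exp(-2*t) + exp(-2*t)]

Strategy: write A = P · J · P⁻¹ where J is a Jordan canonical form, so e^{tA} = P · e^{tJ} · P⁻¹, and e^{tJ} can be computed block-by-block.

A has Jordan form
J =
  [-2,  1,  0]
  [ 0, -2,  0]
  [ 0,  0, -2]
(up to reordering of blocks).

Per-block formulas:
  For a 1×1 block at λ = -2: exp(t · [-2]) = [e^(-2t)].
  For a 2×2 Jordan block J_2(-2): exp(t · J_2(-2)) = e^(-2t)·(I + t·N), where N is the 2×2 nilpotent shift.

After assembling e^{tJ} and conjugating by P, we get:

e^{tA} =
  [exp(-2*t), 0, 0]
  [-t*exp(-2*t), -t*exp(-2*t) + exp(-2*t), -t*exp(-2*t)]
  [t*exp(-2*t), t*exp(-2*t), t*exp(-2*t) + exp(-2*t)]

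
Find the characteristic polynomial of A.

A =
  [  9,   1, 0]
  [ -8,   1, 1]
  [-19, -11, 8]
x^3 - 18*x^2 + 108*x - 216

Expanding det(x·I − A) (e.g. by cofactor expansion or by noting that A is similar to its Jordan form J, which has the same characteristic polynomial as A) gives
  χ_A(x) = x^3 - 18*x^2 + 108*x - 216
which factors as (x - 6)^3. The eigenvalues (with algebraic multiplicities) are λ = 6 with multiplicity 3.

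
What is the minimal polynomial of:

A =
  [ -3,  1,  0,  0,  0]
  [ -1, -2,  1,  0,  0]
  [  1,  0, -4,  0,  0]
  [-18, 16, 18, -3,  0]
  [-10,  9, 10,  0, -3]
x^3 + 9*x^2 + 27*x + 27

The characteristic polynomial is χ_A(x) = (x + 3)^5, so the eigenvalues are known. The minimal polynomial is
  m_A(x) = Π_λ (x − λ)^{k_λ}
where k_λ is the size of the *largest* Jordan block for λ (equivalently, the smallest k with (A − λI)^k v = 0 for every generalised eigenvector v of λ).

  λ = -3: largest Jordan block has size 3, contributing (x + 3)^3

So m_A(x) = (x + 3)^3 = x^3 + 9*x^2 + 27*x + 27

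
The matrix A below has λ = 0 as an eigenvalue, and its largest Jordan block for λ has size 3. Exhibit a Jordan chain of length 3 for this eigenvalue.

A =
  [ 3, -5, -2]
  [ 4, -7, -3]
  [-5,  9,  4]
A Jordan chain for λ = 0 of length 3:
v_1 = (-1, -1, 1)ᵀ
v_2 = (3, 4, -5)ᵀ
v_3 = (1, 0, 0)ᵀ

Let N = A − (0)·I. We want v_3 with N^3 v_3 = 0 but N^2 v_3 ≠ 0; then v_{j-1} := N · v_j for j = 3, …, 2.

Pick v_3 = (1, 0, 0)ᵀ.
Then v_2 = N · v_3 = (3, 4, -5)ᵀ.
Then v_1 = N · v_2 = (-1, -1, 1)ᵀ.

Sanity check: (A − (0)·I) v_1 = (0, 0, 0)ᵀ = 0. ✓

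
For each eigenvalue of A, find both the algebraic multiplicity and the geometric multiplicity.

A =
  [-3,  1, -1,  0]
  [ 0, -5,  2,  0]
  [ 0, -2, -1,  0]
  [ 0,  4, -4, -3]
λ = -3: alg = 4, geom = 3

Step 1 — factor the characteristic polynomial to read off the algebraic multiplicities:
  χ_A(x) = (x + 3)^4

Step 2 — compute geometric multiplicities via the rank-nullity identity g(λ) = n − rank(A − λI):
  rank(A − (-3)·I) = 1, so dim ker(A − (-3)·I) = n − 1 = 3

Summary:
  λ = -3: algebraic multiplicity = 4, geometric multiplicity = 3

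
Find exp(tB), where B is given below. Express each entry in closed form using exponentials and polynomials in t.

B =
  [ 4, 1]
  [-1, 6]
e^{tB} =
  [-t*exp(5*t) + exp(5*t), t*exp(5*t)]
  [-t*exp(5*t), t*exp(5*t) + exp(5*t)]

Strategy: write B = P · J · P⁻¹ where J is a Jordan canonical form, so e^{tB} = P · e^{tJ} · P⁻¹, and e^{tJ} can be computed block-by-block.

B has Jordan form
J =
  [5, 1]
  [0, 5]
(up to reordering of blocks).

Per-block formulas:
  For a 2×2 Jordan block J_2(5): exp(t · J_2(5)) = e^(5t)·(I + t·N), where N is the 2×2 nilpotent shift.

After assembling e^{tJ} and conjugating by P, we get:

e^{tB} =
  [-t*exp(5*t) + exp(5*t), t*exp(5*t)]
  [-t*exp(5*t), t*exp(5*t) + exp(5*t)]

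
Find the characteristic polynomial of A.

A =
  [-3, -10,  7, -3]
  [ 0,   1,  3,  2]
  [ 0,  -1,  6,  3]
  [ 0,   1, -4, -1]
x^4 - 3*x^3 - 6*x^2 + 28*x - 24

Expanding det(x·I − A) (e.g. by cofactor expansion or by noting that A is similar to its Jordan form J, which has the same characteristic polynomial as A) gives
  χ_A(x) = x^4 - 3*x^3 - 6*x^2 + 28*x - 24
which factors as (x - 2)^3*(x + 3). The eigenvalues (with algebraic multiplicities) are λ = -3 with multiplicity 1, λ = 2 with multiplicity 3.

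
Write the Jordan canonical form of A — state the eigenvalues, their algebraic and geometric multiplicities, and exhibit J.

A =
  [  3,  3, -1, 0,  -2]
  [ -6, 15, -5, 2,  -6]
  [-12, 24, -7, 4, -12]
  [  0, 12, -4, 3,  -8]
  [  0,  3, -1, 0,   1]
J_3(3) ⊕ J_1(3) ⊕ J_1(3)

The characteristic polynomial is
  det(x·I − A) = x^5 - 15*x^4 + 90*x^3 - 270*x^2 + 405*x - 243 = (x - 3)^5

Eigenvalues and multiplicities (the geometric multiplicity of λ is n − rank(A − λI), which equals the number of Jordan blocks for λ):
  λ = 3: algebraic multiplicity = 5, geometric multiplicity = 3

Determining the block sizes for each eigenvalue:
  λ = 3: with am = 5 and gm = 3, the partition is not yet determined (e.g. several partitions of 5 into 3 parts exist). Let N = A − (3)·I. Computing rank(N^1) = 2, rank(N^2) = 1, rank(N^3) = 0; the number of blocks of size ≥ j is rank(N^{j−1}) − rank(N^j), giving [3, 1, 1]. So we have 1 block(s) of size 3, 2 block(s) of size 1 → block sizes [3, 1, 1]

Assembling the blocks gives a Jordan form
J =
  [3, 1, 0, 0, 0]
  [0, 3, 1, 0, 0]
  [0, 0, 3, 0, 0]
  [0, 0, 0, 3, 0]
  [0, 0, 0, 0, 3]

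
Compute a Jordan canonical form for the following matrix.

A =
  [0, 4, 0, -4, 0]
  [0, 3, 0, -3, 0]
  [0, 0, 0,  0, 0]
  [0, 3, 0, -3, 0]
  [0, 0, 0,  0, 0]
J_2(0) ⊕ J_1(0) ⊕ J_1(0) ⊕ J_1(0)

The characteristic polynomial is
  det(x·I − A) = x^5

Eigenvalues and multiplicities (the geometric multiplicity of λ is n − rank(A − λI), which equals the number of Jordan blocks for λ):
  λ = 0: algebraic multiplicity = 5, geometric multiplicity = 4

Determining the block sizes for each eigenvalue:
  λ = 0: 4 blocks summing to 5 forces exactly one block of size 2 and the rest size 1 → block sizes [2, 1, 1, 1]

Assembling the blocks gives a Jordan form
J =
  [0, 1, 0, 0, 0]
  [0, 0, 0, 0, 0]
  [0, 0, 0, 0, 0]
  [0, 0, 0, 0, 0]
  [0, 0, 0, 0, 0]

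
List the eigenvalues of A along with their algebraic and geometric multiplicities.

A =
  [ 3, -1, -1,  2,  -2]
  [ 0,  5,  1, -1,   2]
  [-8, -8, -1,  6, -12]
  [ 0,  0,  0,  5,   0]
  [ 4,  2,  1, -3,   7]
λ = 3: alg = 3, geom = 1; λ = 5: alg = 2, geom = 2

Step 1 — factor the characteristic polynomial to read off the algebraic multiplicities:
  χ_A(x) = (x - 5)^2*(x - 3)^3

Step 2 — compute geometric multiplicities via the rank-nullity identity g(λ) = n − rank(A − λI):
  rank(A − (3)·I) = 4, so dim ker(A − (3)·I) = n − 4 = 1
  rank(A − (5)·I) = 3, so dim ker(A − (5)·I) = n − 3 = 2

Summary:
  λ = 3: algebraic multiplicity = 3, geometric multiplicity = 1
  λ = 5: algebraic multiplicity = 2, geometric multiplicity = 2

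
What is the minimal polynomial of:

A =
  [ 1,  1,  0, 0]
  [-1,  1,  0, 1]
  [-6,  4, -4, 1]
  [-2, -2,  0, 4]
x^4 - 2*x^3 - 12*x^2 + 40*x - 32

The characteristic polynomial is χ_A(x) = (x - 2)^3*(x + 4), so the eigenvalues are known. The minimal polynomial is
  m_A(x) = Π_λ (x − λ)^{k_λ}
where k_λ is the size of the *largest* Jordan block for λ (equivalently, the smallest k with (A − λI)^k v = 0 for every generalised eigenvector v of λ).

  λ = -4: largest Jordan block has size 1, contributing (x + 4)
  λ = 2: largest Jordan block has size 3, contributing (x − 2)^3

So m_A(x) = (x - 2)^3*(x + 4) = x^4 - 2*x^3 - 12*x^2 + 40*x - 32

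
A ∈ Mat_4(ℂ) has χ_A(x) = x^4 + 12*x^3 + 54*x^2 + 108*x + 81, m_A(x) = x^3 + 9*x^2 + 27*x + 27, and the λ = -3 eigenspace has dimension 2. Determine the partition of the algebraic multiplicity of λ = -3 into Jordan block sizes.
Block sizes for λ = -3: [3, 1]

Step 1 — from the characteristic polynomial, algebraic multiplicity of λ = -3 is 4. From dim ker(A − (-3)·I) = 2, there are exactly 2 Jordan blocks for λ = -3.
Step 2 — from the minimal polynomial, the factor (x + 3)^3 tells us the largest block for λ = -3 has size 3.
Step 3 — with total size 4, 2 blocks, and largest block 3, the block sizes (in nonincreasing order) are [3, 1].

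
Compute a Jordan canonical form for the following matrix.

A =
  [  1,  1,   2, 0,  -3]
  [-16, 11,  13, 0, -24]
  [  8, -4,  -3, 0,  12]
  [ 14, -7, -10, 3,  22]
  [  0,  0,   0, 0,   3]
J_3(3) ⊕ J_2(3)

The characteristic polynomial is
  det(x·I − A) = x^5 - 15*x^4 + 90*x^3 - 270*x^2 + 405*x - 243 = (x - 3)^5

Eigenvalues and multiplicities (the geometric multiplicity of λ is n − rank(A − λI), which equals the number of Jordan blocks for λ):
  λ = 3: algebraic multiplicity = 5, geometric multiplicity = 2

Determining the block sizes for each eigenvalue:
  λ = 3: with am = 5 and gm = 2, the partition is not yet determined (e.g. several partitions of 5 into 2 parts exist). Let N = A − (3)·I. Computing rank(N^1) = 3, rank(N^2) = 1, rank(N^3) = 0; the number of blocks of size ≥ j is rank(N^{j−1}) − rank(N^j), giving [2, 2, 1]. So we have 1 block(s) of size 3, 1 block(s) of size 2 → block sizes [3, 2]

Assembling the blocks gives a Jordan form
J =
  [3, 1, 0, 0, 0]
  [0, 3, 1, 0, 0]
  [0, 0, 3, 0, 0]
  [0, 0, 0, 3, 1]
  [0, 0, 0, 0, 3]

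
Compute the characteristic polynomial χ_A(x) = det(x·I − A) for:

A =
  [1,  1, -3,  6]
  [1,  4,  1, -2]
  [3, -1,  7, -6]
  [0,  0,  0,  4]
x^4 - 16*x^3 + 96*x^2 - 256*x + 256

Expanding det(x·I − A) (e.g. by cofactor expansion or by noting that A is similar to its Jordan form J, which has the same characteristic polynomial as A) gives
  χ_A(x) = x^4 - 16*x^3 + 96*x^2 - 256*x + 256
which factors as (x - 4)^4. The eigenvalues (with algebraic multiplicities) are λ = 4 with multiplicity 4.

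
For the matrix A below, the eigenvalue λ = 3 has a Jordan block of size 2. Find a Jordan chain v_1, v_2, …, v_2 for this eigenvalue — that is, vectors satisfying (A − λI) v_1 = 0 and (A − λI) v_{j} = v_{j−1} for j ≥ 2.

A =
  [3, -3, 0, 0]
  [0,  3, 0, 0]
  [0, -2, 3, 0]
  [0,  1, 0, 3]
A Jordan chain for λ = 3 of length 2:
v_1 = (-3, 0, -2, 1)ᵀ
v_2 = (0, 1, 0, 0)ᵀ

Let N = A − (3)·I. We want v_2 with N^2 v_2 = 0 but N^1 v_2 ≠ 0; then v_{j-1} := N · v_j for j = 2, …, 2.

Pick v_2 = (0, 1, 0, 0)ᵀ.
Then v_1 = N · v_2 = (-3, 0, -2, 1)ᵀ.

Sanity check: (A − (3)·I) v_1 = (0, 0, 0, 0)ᵀ = 0. ✓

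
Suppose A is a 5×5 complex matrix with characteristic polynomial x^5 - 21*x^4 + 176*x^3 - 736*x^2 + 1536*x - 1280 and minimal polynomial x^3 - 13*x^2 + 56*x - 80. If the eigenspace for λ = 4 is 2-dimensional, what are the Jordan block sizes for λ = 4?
Block sizes for λ = 4: [2, 2]

Step 1 — from the characteristic polynomial, algebraic multiplicity of λ = 4 is 4. From dim ker(A − (4)·I) = 2, there are exactly 2 Jordan blocks for λ = 4.
Step 2 — from the minimal polynomial, the factor (x − 4)^2 tells us the largest block for λ = 4 has size 2.
Step 3 — with total size 4, 2 blocks, and largest block 2, the block sizes (in nonincreasing order) are [2, 2].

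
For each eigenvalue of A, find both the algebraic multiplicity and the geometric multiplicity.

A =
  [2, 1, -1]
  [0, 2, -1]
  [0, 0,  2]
λ = 2: alg = 3, geom = 1

Step 1 — factor the characteristic polynomial to read off the algebraic multiplicities:
  χ_A(x) = (x - 2)^3

Step 2 — compute geometric multiplicities via the rank-nullity identity g(λ) = n − rank(A − λI):
  rank(A − (2)·I) = 2, so dim ker(A − (2)·I) = n − 2 = 1

Summary:
  λ = 2: algebraic multiplicity = 3, geometric multiplicity = 1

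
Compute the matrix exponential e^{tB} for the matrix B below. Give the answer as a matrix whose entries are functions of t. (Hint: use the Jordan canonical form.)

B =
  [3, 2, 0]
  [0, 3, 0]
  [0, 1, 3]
e^{tB} =
  [exp(3*t), 2*t*exp(3*t), 0]
  [0, exp(3*t), 0]
  [0, t*exp(3*t), exp(3*t)]

Strategy: write B = P · J · P⁻¹ where J is a Jordan canonical form, so e^{tB} = P · e^{tJ} · P⁻¹, and e^{tJ} can be computed block-by-block.

B has Jordan form
J =
  [3, 1, 0]
  [0, 3, 0]
  [0, 0, 3]
(up to reordering of blocks).

Per-block formulas:
  For a 2×2 Jordan block J_2(3): exp(t · J_2(3)) = e^(3t)·(I + t·N), where N is the 2×2 nilpotent shift.
  For a 1×1 block at λ = 3: exp(t · [3]) = [e^(3t)].

After assembling e^{tJ} and conjugating by P, we get:

e^{tB} =
  [exp(3*t), 2*t*exp(3*t), 0]
  [0, exp(3*t), 0]
  [0, t*exp(3*t), exp(3*t)]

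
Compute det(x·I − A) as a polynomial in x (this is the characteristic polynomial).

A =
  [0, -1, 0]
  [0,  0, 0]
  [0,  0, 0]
x^3

Expanding det(x·I − A) (e.g. by cofactor expansion or by noting that A is similar to its Jordan form J, which has the same characteristic polynomial as A) gives
  χ_A(x) = x^3
which factors as x^3. The eigenvalues (with algebraic multiplicities) are λ = 0 with multiplicity 3.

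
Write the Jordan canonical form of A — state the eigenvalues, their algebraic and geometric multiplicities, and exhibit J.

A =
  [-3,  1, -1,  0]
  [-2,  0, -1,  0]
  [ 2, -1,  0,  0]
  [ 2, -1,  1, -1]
J_2(-1) ⊕ J_1(-1) ⊕ J_1(-1)

The characteristic polynomial is
  det(x·I − A) = x^4 + 4*x^3 + 6*x^2 + 4*x + 1 = (x + 1)^4

Eigenvalues and multiplicities (the geometric multiplicity of λ is n − rank(A − λI), which equals the number of Jordan blocks for λ):
  λ = -1: algebraic multiplicity = 4, geometric multiplicity = 3

Determining the block sizes for each eigenvalue:
  λ = -1: 3 blocks summing to 4 forces exactly one block of size 2 and the rest size 1 → block sizes [2, 1, 1]

Assembling the blocks gives a Jordan form
J =
  [-1,  1,  0,  0]
  [ 0, -1,  0,  0]
  [ 0,  0, -1,  0]
  [ 0,  0,  0, -1]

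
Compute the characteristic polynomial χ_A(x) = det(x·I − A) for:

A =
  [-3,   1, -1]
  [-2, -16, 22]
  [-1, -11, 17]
x^3 + 2*x^2 - 32*x - 96

Expanding det(x·I − A) (e.g. by cofactor expansion or by noting that A is similar to its Jordan form J, which has the same characteristic polynomial as A) gives
  χ_A(x) = x^3 + 2*x^2 - 32*x - 96
which factors as (x - 6)*(x + 4)^2. The eigenvalues (with algebraic multiplicities) are λ = -4 with multiplicity 2, λ = 6 with multiplicity 1.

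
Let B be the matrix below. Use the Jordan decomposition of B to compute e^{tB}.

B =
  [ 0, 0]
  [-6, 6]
e^{tB} =
  [1, 0]
  [1 - exp(6*t), exp(6*t)]

Strategy: write B = P · J · P⁻¹ where J is a Jordan canonical form, so e^{tB} = P · e^{tJ} · P⁻¹, and e^{tJ} can be computed block-by-block.

B has Jordan form
J =
  [0, 0]
  [0, 6]
(up to reordering of blocks).

Per-block formulas:
  For a 1×1 block at λ = 6: exp(t · [6]) = [e^(6t)].
  For a 1×1 block at λ = 0: exp(t · [0]) = [e^(0t)].

After assembling e^{tJ} and conjugating by P, we get:

e^{tB} =
  [1, 0]
  [1 - exp(6*t), exp(6*t)]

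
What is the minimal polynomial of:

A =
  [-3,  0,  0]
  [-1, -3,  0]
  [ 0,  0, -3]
x^2 + 6*x + 9

The characteristic polynomial is χ_A(x) = (x + 3)^3, so the eigenvalues are known. The minimal polynomial is
  m_A(x) = Π_λ (x − λ)^{k_λ}
where k_λ is the size of the *largest* Jordan block for λ (equivalently, the smallest k with (A − λI)^k v = 0 for every generalised eigenvector v of λ).

  λ = -3: largest Jordan block has size 2, contributing (x + 3)^2

So m_A(x) = (x + 3)^2 = x^2 + 6*x + 9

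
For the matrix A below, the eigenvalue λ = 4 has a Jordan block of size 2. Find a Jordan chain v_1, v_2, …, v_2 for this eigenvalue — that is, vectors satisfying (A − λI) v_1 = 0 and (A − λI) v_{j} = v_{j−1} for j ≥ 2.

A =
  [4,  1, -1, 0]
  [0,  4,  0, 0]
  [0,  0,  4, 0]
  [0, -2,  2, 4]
A Jordan chain for λ = 4 of length 2:
v_1 = (1, 0, 0, -2)ᵀ
v_2 = (0, 1, 0, 0)ᵀ

Let N = A − (4)·I. We want v_2 with N^2 v_2 = 0 but N^1 v_2 ≠ 0; then v_{j-1} := N · v_j for j = 2, …, 2.

Pick v_2 = (0, 1, 0, 0)ᵀ.
Then v_1 = N · v_2 = (1, 0, 0, -2)ᵀ.

Sanity check: (A − (4)·I) v_1 = (0, 0, 0, 0)ᵀ = 0. ✓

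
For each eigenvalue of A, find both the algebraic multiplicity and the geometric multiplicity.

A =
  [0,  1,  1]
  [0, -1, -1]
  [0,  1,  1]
λ = 0: alg = 3, geom = 2

Step 1 — factor the characteristic polynomial to read off the algebraic multiplicities:
  χ_A(x) = x^3

Step 2 — compute geometric multiplicities via the rank-nullity identity g(λ) = n − rank(A − λI):
  rank(A − (0)·I) = 1, so dim ker(A − (0)·I) = n − 1 = 2

Summary:
  λ = 0: algebraic multiplicity = 3, geometric multiplicity = 2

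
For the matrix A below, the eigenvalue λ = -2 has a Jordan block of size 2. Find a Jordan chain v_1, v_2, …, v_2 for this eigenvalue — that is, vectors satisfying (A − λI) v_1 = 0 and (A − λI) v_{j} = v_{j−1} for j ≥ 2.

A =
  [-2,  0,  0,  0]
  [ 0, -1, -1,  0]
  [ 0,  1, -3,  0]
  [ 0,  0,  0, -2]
A Jordan chain for λ = -2 of length 2:
v_1 = (0, 1, 1, 0)ᵀ
v_2 = (0, 1, 0, 0)ᵀ

Let N = A − (-2)·I. We want v_2 with N^2 v_2 = 0 but N^1 v_2 ≠ 0; then v_{j-1} := N · v_j for j = 2, …, 2.

Pick v_2 = (0, 1, 0, 0)ᵀ.
Then v_1 = N · v_2 = (0, 1, 1, 0)ᵀ.

Sanity check: (A − (-2)·I) v_1 = (0, 0, 0, 0)ᵀ = 0. ✓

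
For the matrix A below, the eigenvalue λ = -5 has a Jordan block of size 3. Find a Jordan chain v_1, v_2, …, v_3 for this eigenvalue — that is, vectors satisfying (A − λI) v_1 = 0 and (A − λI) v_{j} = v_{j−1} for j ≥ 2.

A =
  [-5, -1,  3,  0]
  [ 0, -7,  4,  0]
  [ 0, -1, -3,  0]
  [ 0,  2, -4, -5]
A Jordan chain for λ = -5 of length 3:
v_1 = (-1, 0, 0, 0)ᵀ
v_2 = (-1, -2, -1, 2)ᵀ
v_3 = (0, 1, 0, 0)ᵀ

Let N = A − (-5)·I. We want v_3 with N^3 v_3 = 0 but N^2 v_3 ≠ 0; then v_{j-1} := N · v_j for j = 3, …, 2.

Pick v_3 = (0, 1, 0, 0)ᵀ.
Then v_2 = N · v_3 = (-1, -2, -1, 2)ᵀ.
Then v_1 = N · v_2 = (-1, 0, 0, 0)ᵀ.

Sanity check: (A − (-5)·I) v_1 = (0, 0, 0, 0)ᵀ = 0. ✓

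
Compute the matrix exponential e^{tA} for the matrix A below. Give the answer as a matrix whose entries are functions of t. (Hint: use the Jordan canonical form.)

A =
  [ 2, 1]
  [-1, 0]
e^{tA} =
  [t*exp(t) + exp(t), t*exp(t)]
  [-t*exp(t), -t*exp(t) + exp(t)]

Strategy: write A = P · J · P⁻¹ where J is a Jordan canonical form, so e^{tA} = P · e^{tJ} · P⁻¹, and e^{tJ} can be computed block-by-block.

A has Jordan form
J =
  [1, 1]
  [0, 1]
(up to reordering of blocks).

Per-block formulas:
  For a 2×2 Jordan block J_2(1): exp(t · J_2(1)) = e^(1t)·(I + t·N), where N is the 2×2 nilpotent shift.

After assembling e^{tJ} and conjugating by P, we get:

e^{tA} =
  [t*exp(t) + exp(t), t*exp(t)]
  [-t*exp(t), -t*exp(t) + exp(t)]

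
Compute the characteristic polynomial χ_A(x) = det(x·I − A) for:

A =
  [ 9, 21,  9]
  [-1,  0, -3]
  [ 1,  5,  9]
x^3 - 18*x^2 + 108*x - 216

Expanding det(x·I − A) (e.g. by cofactor expansion or by noting that A is similar to its Jordan form J, which has the same characteristic polynomial as A) gives
  χ_A(x) = x^3 - 18*x^2 + 108*x - 216
which factors as (x - 6)^3. The eigenvalues (with algebraic multiplicities) are λ = 6 with multiplicity 3.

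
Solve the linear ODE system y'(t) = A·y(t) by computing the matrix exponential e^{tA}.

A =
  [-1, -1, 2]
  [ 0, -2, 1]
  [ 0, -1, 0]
e^{tA} =
  [exp(-t), -t^2*exp(-t)/2 - t*exp(-t), t^2*exp(-t)/2 + 2*t*exp(-t)]
  [0, -t*exp(-t) + exp(-t), t*exp(-t)]
  [0, -t*exp(-t), t*exp(-t) + exp(-t)]

Strategy: write A = P · J · P⁻¹ where J is a Jordan canonical form, so e^{tA} = P · e^{tJ} · P⁻¹, and e^{tJ} can be computed block-by-block.

A has Jordan form
J =
  [-1,  1,  0]
  [ 0, -1,  1]
  [ 0,  0, -1]
(up to reordering of blocks).

Per-block formulas:
  For a 3×3 Jordan block J_3(-1): exp(t · J_3(-1)) = e^(-1t)·(I + t·N + (t^2/2)·N^2), where N is the 3×3 nilpotent shift.

After assembling e^{tJ} and conjugating by P, we get:

e^{tA} =
  [exp(-t), -t^2*exp(-t)/2 - t*exp(-t), t^2*exp(-t)/2 + 2*t*exp(-t)]
  [0, -t*exp(-t) + exp(-t), t*exp(-t)]
  [0, -t*exp(-t), t*exp(-t) + exp(-t)]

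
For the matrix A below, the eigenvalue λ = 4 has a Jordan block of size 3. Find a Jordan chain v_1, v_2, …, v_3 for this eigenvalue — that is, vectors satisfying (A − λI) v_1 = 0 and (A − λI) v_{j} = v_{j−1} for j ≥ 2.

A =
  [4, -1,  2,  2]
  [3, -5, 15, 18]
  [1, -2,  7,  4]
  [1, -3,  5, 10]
A Jordan chain for λ = 4 of length 3:
v_1 = (1, 6, 1, 2)ᵀ
v_2 = (0, 3, 1, 1)ᵀ
v_3 = (1, 0, 0, 0)ᵀ

Let N = A − (4)·I. We want v_3 with N^3 v_3 = 0 but N^2 v_3 ≠ 0; then v_{j-1} := N · v_j for j = 3, …, 2.

Pick v_3 = (1, 0, 0, 0)ᵀ.
Then v_2 = N · v_3 = (0, 3, 1, 1)ᵀ.
Then v_1 = N · v_2 = (1, 6, 1, 2)ᵀ.

Sanity check: (A − (4)·I) v_1 = (0, 0, 0, 0)ᵀ = 0. ✓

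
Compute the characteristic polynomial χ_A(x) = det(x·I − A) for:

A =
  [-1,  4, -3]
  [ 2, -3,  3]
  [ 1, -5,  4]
x^3 - 3*x + 2

Expanding det(x·I − A) (e.g. by cofactor expansion or by noting that A is similar to its Jordan form J, which has the same characteristic polynomial as A) gives
  χ_A(x) = x^3 - 3*x + 2
which factors as (x - 1)^2*(x + 2). The eigenvalues (with algebraic multiplicities) are λ = -2 with multiplicity 1, λ = 1 with multiplicity 2.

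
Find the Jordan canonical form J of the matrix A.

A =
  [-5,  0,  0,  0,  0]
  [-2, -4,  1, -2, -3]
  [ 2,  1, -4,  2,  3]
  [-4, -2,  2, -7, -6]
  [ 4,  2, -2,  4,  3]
J_1(-5) ⊕ J_2(-3) ⊕ J_1(-3) ⊕ J_1(-3)

The characteristic polynomial is
  det(x·I − A) = x^5 + 17*x^4 + 114*x^3 + 378*x^2 + 621*x + 405 = (x + 3)^4*(x + 5)

Eigenvalues and multiplicities (the geometric multiplicity of λ is n − rank(A − λI), which equals the number of Jordan blocks for λ):
  λ = -5: algebraic multiplicity = 1, geometric multiplicity = 1
  λ = -3: algebraic multiplicity = 4, geometric multiplicity = 3

Determining the block sizes for each eigenvalue:
  λ = -5: one block (gm = 1), so the single block has size am = 1 → block sizes [1]
  λ = -3: 3 blocks summing to 4 forces exactly one block of size 2 and the rest size 1 → block sizes [2, 1, 1]

Assembling the blocks gives a Jordan form
J =
  [-5,  0,  0,  0,  0]
  [ 0, -3,  1,  0,  0]
  [ 0,  0, -3,  0,  0]
  [ 0,  0,  0, -3,  0]
  [ 0,  0,  0,  0, -3]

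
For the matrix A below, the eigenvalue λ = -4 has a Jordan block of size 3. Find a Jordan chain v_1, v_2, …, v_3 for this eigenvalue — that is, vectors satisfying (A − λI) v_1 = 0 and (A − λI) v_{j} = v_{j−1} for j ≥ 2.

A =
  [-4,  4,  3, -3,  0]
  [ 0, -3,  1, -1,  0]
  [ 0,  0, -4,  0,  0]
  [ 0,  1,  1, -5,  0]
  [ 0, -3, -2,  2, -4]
A Jordan chain for λ = -4 of length 3:
v_1 = (1, 0, 0, 0, -1)ᵀ
v_2 = (4, 1, 0, 1, -3)ᵀ
v_3 = (0, 1, 0, 0, 0)ᵀ

Let N = A − (-4)·I. We want v_3 with N^3 v_3 = 0 but N^2 v_3 ≠ 0; then v_{j-1} := N · v_j for j = 3, …, 2.

Pick v_3 = (0, 1, 0, 0, 0)ᵀ.
Then v_2 = N · v_3 = (4, 1, 0, 1, -3)ᵀ.
Then v_1 = N · v_2 = (1, 0, 0, 0, -1)ᵀ.

Sanity check: (A − (-4)·I) v_1 = (0, 0, 0, 0, 0)ᵀ = 0. ✓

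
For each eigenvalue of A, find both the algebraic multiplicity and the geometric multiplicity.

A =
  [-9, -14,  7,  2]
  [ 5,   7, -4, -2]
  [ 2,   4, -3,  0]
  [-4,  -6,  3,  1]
λ = -1: alg = 4, geom = 2

Step 1 — factor the characteristic polynomial to read off the algebraic multiplicities:
  χ_A(x) = (x + 1)^4

Step 2 — compute geometric multiplicities via the rank-nullity identity g(λ) = n − rank(A − λI):
  rank(A − (-1)·I) = 2, so dim ker(A − (-1)·I) = n − 2 = 2

Summary:
  λ = -1: algebraic multiplicity = 4, geometric multiplicity = 2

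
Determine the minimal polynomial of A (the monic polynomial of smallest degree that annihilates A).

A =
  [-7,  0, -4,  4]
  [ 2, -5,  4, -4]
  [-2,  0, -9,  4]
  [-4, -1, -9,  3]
x^3 + 13*x^2 + 55*x + 75

The characteristic polynomial is χ_A(x) = (x + 3)*(x + 5)^3, so the eigenvalues are known. The minimal polynomial is
  m_A(x) = Π_λ (x − λ)^{k_λ}
where k_λ is the size of the *largest* Jordan block for λ (equivalently, the smallest k with (A − λI)^k v = 0 for every generalised eigenvector v of λ).

  λ = -5: largest Jordan block has size 2, contributing (x + 5)^2
  λ = -3: largest Jordan block has size 1, contributing (x + 3)

So m_A(x) = (x + 3)*(x + 5)^2 = x^3 + 13*x^2 + 55*x + 75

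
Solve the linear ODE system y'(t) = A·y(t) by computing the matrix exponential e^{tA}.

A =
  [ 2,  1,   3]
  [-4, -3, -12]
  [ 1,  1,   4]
e^{tA} =
  [t*exp(t) + exp(t), t*exp(t), 3*t*exp(t)]
  [-4*t*exp(t), -4*t*exp(t) + exp(t), -12*t*exp(t)]
  [t*exp(t), t*exp(t), 3*t*exp(t) + exp(t)]

Strategy: write A = P · J · P⁻¹ where J is a Jordan canonical form, so e^{tA} = P · e^{tJ} · P⁻¹, and e^{tJ} can be computed block-by-block.

A has Jordan form
J =
  [1, 1, 0]
  [0, 1, 0]
  [0, 0, 1]
(up to reordering of blocks).

Per-block formulas:
  For a 2×2 Jordan block J_2(1): exp(t · J_2(1)) = e^(1t)·(I + t·N), where N is the 2×2 nilpotent shift.
  For a 1×1 block at λ = 1: exp(t · [1]) = [e^(1t)].

After assembling e^{tJ} and conjugating by P, we get:

e^{tA} =
  [t*exp(t) + exp(t), t*exp(t), 3*t*exp(t)]
  [-4*t*exp(t), -4*t*exp(t) + exp(t), -12*t*exp(t)]
  [t*exp(t), t*exp(t), 3*t*exp(t) + exp(t)]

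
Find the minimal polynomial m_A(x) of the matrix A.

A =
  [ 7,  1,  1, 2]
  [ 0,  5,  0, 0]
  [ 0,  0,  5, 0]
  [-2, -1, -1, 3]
x^2 - 10*x + 25

The characteristic polynomial is χ_A(x) = (x - 5)^4, so the eigenvalues are known. The minimal polynomial is
  m_A(x) = Π_λ (x − λ)^{k_λ}
where k_λ is the size of the *largest* Jordan block for λ (equivalently, the smallest k with (A − λI)^k v = 0 for every generalised eigenvector v of λ).

  λ = 5: largest Jordan block has size 2, contributing (x − 5)^2

So m_A(x) = (x - 5)^2 = x^2 - 10*x + 25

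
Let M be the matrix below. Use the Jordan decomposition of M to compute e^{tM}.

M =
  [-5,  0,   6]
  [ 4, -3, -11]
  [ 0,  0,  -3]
e^{tM} =
  [exp(-5*t), 0, 3*exp(-3*t) - 3*exp(-5*t)]
  [2*exp(-3*t) - 2*exp(-5*t), exp(-3*t), t*exp(-3*t) - 6*exp(-3*t) + 6*exp(-5*t)]
  [0, 0, exp(-3*t)]

Strategy: write M = P · J · P⁻¹ where J is a Jordan canonical form, so e^{tM} = P · e^{tJ} · P⁻¹, and e^{tJ} can be computed block-by-block.

M has Jordan form
J =
  [-5,  0,  0]
  [ 0, -3,  1]
  [ 0,  0, -3]
(up to reordering of blocks).

Per-block formulas:
  For a 2×2 Jordan block J_2(-3): exp(t · J_2(-3)) = e^(-3t)·(I + t·N), where N is the 2×2 nilpotent shift.
  For a 1×1 block at λ = -5: exp(t · [-5]) = [e^(-5t)].

After assembling e^{tJ} and conjugating by P, we get:

e^{tM} =
  [exp(-5*t), 0, 3*exp(-3*t) - 3*exp(-5*t)]
  [2*exp(-3*t) - 2*exp(-5*t), exp(-3*t), t*exp(-3*t) - 6*exp(-3*t) + 6*exp(-5*t)]
  [0, 0, exp(-3*t)]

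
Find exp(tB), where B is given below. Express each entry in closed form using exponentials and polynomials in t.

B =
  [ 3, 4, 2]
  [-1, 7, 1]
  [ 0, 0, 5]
e^{tB} =
  [-2*t*exp(5*t) + exp(5*t), 4*t*exp(5*t), 2*t*exp(5*t)]
  [-t*exp(5*t), 2*t*exp(5*t) + exp(5*t), t*exp(5*t)]
  [0, 0, exp(5*t)]

Strategy: write B = P · J · P⁻¹ where J is a Jordan canonical form, so e^{tB} = P · e^{tJ} · P⁻¹, and e^{tJ} can be computed block-by-block.

B has Jordan form
J =
  [5, 1, 0]
  [0, 5, 0]
  [0, 0, 5]
(up to reordering of blocks).

Per-block formulas:
  For a 2×2 Jordan block J_2(5): exp(t · J_2(5)) = e^(5t)·(I + t·N), where N is the 2×2 nilpotent shift.
  For a 1×1 block at λ = 5: exp(t · [5]) = [e^(5t)].

After assembling e^{tJ} and conjugating by P, we get:

e^{tB} =
  [-2*t*exp(5*t) + exp(5*t), 4*t*exp(5*t), 2*t*exp(5*t)]
  [-t*exp(5*t), 2*t*exp(5*t) + exp(5*t), t*exp(5*t)]
  [0, 0, exp(5*t)]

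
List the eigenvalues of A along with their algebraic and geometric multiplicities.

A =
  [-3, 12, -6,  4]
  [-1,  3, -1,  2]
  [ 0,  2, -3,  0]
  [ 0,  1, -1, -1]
λ = -1: alg = 4, geom = 2

Step 1 — factor the characteristic polynomial to read off the algebraic multiplicities:
  χ_A(x) = (x + 1)^4

Step 2 — compute geometric multiplicities via the rank-nullity identity g(λ) = n − rank(A − λI):
  rank(A − (-1)·I) = 2, so dim ker(A − (-1)·I) = n − 2 = 2

Summary:
  λ = -1: algebraic multiplicity = 4, geometric multiplicity = 2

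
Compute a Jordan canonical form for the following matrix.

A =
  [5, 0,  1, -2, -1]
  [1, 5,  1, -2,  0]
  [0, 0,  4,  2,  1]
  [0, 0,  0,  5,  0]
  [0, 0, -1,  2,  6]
J_2(5) ⊕ J_2(5) ⊕ J_1(5)

The characteristic polynomial is
  det(x·I − A) = x^5 - 25*x^4 + 250*x^3 - 1250*x^2 + 3125*x - 3125 = (x - 5)^5

Eigenvalues and multiplicities (the geometric multiplicity of λ is n − rank(A − λI), which equals the number of Jordan blocks for λ):
  λ = 5: algebraic multiplicity = 5, geometric multiplicity = 3

Determining the block sizes for each eigenvalue:
  λ = 5: with am = 5 and gm = 3, the partition is not yet determined (e.g. several partitions of 5 into 3 parts exist). Let N = A − (5)·I. Computing rank(N^1) = 2, rank(N^2) = 0; the number of blocks of size ≥ j is rank(N^{j−1}) − rank(N^j), giving [3, 2]. So we have 2 block(s) of size 2, 1 block(s) of size 1 → block sizes [2, 2, 1]

Assembling the blocks gives a Jordan form
J =
  [5, 1, 0, 0, 0]
  [0, 5, 0, 0, 0]
  [0, 0, 5, 1, 0]
  [0, 0, 0, 5, 0]
  [0, 0, 0, 0, 5]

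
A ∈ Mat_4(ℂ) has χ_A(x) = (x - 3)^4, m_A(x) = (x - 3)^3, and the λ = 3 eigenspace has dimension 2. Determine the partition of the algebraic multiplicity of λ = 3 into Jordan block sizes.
Block sizes for λ = 3: [3, 1]

Step 1 — from the characteristic polynomial, algebraic multiplicity of λ = 3 is 4. From dim ker(A − (3)·I) = 2, there are exactly 2 Jordan blocks for λ = 3.
Step 2 — from the minimal polynomial, the factor (x − 3)^3 tells us the largest block for λ = 3 has size 3.
Step 3 — with total size 4, 2 blocks, and largest block 3, the block sizes (in nonincreasing order) are [3, 1].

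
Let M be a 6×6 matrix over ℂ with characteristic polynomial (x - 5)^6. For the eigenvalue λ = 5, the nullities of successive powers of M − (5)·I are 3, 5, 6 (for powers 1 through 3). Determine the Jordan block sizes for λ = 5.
Block sizes for λ = 5: [3, 2, 1]

From the dimensions of kernels of powers, the number of Jordan blocks of size at least j is d_j − d_{j−1} where d_j = dim ker(N^j) (with d_0 = 0). Computing the differences gives [3, 2, 1].
The number of blocks of size exactly k is (#blocks of size ≥ k) − (#blocks of size ≥ k + 1), so the partition is: 1 block(s) of size 1, 1 block(s) of size 2, 1 block(s) of size 3.
In nonincreasing order the block sizes are [3, 2, 1].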